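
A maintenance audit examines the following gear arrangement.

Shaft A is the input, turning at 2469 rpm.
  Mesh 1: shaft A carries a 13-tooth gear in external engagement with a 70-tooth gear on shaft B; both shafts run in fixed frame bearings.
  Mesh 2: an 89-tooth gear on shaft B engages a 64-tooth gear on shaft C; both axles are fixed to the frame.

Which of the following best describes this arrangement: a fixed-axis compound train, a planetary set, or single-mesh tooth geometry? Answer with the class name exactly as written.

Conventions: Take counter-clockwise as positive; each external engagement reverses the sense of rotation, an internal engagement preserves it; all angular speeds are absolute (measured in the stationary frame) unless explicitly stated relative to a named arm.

fixed-axis compound train

recognized (3 fixed axles, 2 meshes): fixed-axis compound train
classification: fixed-axis compound train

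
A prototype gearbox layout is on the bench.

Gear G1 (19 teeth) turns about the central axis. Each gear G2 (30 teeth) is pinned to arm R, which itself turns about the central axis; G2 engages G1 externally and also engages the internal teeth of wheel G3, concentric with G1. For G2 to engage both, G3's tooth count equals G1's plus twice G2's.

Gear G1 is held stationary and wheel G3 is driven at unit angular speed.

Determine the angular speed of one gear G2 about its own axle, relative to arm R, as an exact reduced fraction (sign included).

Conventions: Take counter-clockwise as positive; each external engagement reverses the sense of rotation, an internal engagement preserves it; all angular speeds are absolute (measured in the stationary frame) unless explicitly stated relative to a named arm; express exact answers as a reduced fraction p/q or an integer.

1501/2940

planetary set (19T centre, 30T on arm, 79T internal) — Willis relation
ring teeth: 19 + 2·30 = 79
19(ω_sun−ω_arm) = −79(ω_ring−ω_arm),  ω_sun = 0, ω_ring = 1
19(0−ω_arm) = −79(1−ω_arm)  ⇒  98·ω_arm = 79  ⇒  ω_arm = 79/98
sun–planet mesh: 19·(0−79/98) = −30·(ω_p−ω_arm)  ⇒  ω_p−ω_arm = 1501/2940
exact speed ratio = 1501/2940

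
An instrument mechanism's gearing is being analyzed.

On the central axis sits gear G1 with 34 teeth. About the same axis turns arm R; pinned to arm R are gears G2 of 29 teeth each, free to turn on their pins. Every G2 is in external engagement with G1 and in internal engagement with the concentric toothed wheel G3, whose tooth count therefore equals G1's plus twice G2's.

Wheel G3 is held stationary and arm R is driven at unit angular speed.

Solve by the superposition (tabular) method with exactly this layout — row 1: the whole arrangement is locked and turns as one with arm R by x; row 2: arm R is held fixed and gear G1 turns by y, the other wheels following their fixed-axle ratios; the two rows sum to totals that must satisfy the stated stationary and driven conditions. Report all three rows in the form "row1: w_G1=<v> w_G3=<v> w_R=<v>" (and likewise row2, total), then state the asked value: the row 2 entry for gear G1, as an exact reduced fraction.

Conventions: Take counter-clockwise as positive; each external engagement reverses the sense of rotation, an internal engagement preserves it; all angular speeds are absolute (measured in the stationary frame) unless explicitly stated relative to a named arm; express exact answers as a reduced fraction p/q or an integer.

row1: w_G1=1 w_G3=1 w_R=1
row2: w_G1=46/17 w_G3=-1 w_R=0
total: w_G1=63/17 w_G3=0 w_R=1
asked value: 46/17

topology: planetary set — G1 34T / G2 29T / G3 92T, arm = carrier (Willis)
superposition row 1 [locked train]: every member turns x
row 2: sun turns y, ring = −(34/92)·y, arm 0
boundary: total ω_ring = x − (34/92)·y = 0 and total ω_arm = x = 1  ⇒  y = 46/17, x = 1
row 2 ring = −(34/92)·46/17 = -1
totals (row 1 + row 2): sun 1 + 46/17 = 63/17, ring 1 + (-1) = 0, arm 1 + 0 = 1
asked cell (row2, sun) = 46/17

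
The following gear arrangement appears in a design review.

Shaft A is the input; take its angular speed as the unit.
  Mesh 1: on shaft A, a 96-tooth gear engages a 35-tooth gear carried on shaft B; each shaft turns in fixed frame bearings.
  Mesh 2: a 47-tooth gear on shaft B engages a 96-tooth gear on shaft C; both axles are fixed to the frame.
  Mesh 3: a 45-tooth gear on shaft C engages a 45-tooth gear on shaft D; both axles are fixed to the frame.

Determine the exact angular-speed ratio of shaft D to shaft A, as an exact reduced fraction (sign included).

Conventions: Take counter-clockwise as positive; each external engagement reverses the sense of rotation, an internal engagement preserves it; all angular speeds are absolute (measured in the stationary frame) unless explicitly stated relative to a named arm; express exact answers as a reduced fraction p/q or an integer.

-47/35

class = fixed-axis compound train [3 meshes; 3 ratios multiply, 3 sense flips]
mesh 1 [96T→35T]: running ratio 96/35, sense −
mesh 2 [47T→96T]: running ratio 47/35, sense +
mesh 3 [45T→45T]: running ratio 47/35, sense −
ω_out/ω_in = -47/35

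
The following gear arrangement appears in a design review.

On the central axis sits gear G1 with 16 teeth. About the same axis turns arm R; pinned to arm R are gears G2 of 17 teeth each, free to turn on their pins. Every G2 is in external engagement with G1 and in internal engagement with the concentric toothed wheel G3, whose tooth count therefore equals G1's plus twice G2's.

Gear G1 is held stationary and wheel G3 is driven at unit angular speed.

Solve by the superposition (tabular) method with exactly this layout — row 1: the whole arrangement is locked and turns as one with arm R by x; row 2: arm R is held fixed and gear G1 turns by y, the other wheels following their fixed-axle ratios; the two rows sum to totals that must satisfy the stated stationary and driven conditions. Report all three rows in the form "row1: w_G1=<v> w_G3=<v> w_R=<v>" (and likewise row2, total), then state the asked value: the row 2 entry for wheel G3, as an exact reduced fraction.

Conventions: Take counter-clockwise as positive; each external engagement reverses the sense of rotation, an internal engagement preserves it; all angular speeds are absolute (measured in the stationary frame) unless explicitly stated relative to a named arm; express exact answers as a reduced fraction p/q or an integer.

class = planetary set [G3 = 16+2·17 = 50; Willis about the carrier]
row 1: whole set turns with the arm by x
superposition row 2 [arm held]: sun y, ring −(16/50)·y, arm 0
boundary: total ω_sun = x + y = 0 and total ω_ring = x − (16/50)·y = 1  ⇒  y = -25/33, x = 25/33
row 2 ring = −(16/50)·(-25/33) = 8/33
totals (row 1 + row 2): sun 25/33 + (-25/33) = 0, ring 25/33 + 8/33 = 1, arm 25/33 + 0 = 25/33
asked cell (row2, ring) = 8/33

row1: w_G1=25/33 w_G3=25/33 w_R=25/33
row2: w_G1=-25/33 w_G3=8/33 w_R=0
total: w_G1=0 w_G3=1 w_R=25/33
asked value: 8/33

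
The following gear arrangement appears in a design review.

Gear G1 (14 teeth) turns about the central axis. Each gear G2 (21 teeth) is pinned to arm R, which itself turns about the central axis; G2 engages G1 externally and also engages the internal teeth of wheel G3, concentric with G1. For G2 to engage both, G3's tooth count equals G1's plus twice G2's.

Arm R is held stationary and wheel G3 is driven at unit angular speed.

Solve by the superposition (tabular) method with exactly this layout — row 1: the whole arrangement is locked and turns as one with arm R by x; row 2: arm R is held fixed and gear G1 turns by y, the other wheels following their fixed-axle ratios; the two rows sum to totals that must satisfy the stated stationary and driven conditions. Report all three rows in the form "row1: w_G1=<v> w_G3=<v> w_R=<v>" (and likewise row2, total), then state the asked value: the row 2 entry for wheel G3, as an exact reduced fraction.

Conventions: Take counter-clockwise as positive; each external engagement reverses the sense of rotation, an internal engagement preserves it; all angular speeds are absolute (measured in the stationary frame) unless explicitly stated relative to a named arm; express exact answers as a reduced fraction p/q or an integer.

row1: w_G1=0 w_G3=0 w_R=0
row2: w_G1=-4 w_G3=1 w_R=0
total: w_G1=-4 w_G3=1 w_R=0
asked value: 1

class = planetary set [G3 = 14+2·21 = 56; Willis about the carrier]
row 1 (train locked, turned with arm): all members turn x
row 2 — arm fixed, fixed-axis ratios: sun y, ring −(14/56)·y, arm 0
boundary: total ω_arm = x = 0 and total ω_ring = x − (14/56)·y = 1  ⇒  y = -4, x = 0
row 2 ring = −(14/56)·(-4) = 1
totals (row 1 + row 2): sun 0 + (-4) = -4, ring 0 + 1 = 1, arm 0 + 0 = 0
asked cell (row2, ring) = 1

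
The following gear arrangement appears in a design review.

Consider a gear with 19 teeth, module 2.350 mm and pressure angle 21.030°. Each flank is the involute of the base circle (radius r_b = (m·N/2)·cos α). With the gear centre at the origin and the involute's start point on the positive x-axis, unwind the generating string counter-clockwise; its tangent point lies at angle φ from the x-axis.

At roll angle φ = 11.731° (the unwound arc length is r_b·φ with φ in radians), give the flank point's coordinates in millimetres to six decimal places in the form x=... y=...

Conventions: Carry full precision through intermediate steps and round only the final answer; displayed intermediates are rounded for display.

x=21.270192 y=0.059368

recognized (one wheel, involute flank): single-mesh tooth geometry, m = 2.350, N = 19
pitch radius r_p = m·N/2 = 2.350·19/2 = 22.325000
base radius r_b = r_p·cos α = 22.325000·cos 21.030° = 20.837991
roll angle φ = 11.731° = 0.20474457 rad
x = r_b·(cos φ + φ·sin φ) = 21.270192
y = r_b·(sin φ − φ·cos φ) = 0.059368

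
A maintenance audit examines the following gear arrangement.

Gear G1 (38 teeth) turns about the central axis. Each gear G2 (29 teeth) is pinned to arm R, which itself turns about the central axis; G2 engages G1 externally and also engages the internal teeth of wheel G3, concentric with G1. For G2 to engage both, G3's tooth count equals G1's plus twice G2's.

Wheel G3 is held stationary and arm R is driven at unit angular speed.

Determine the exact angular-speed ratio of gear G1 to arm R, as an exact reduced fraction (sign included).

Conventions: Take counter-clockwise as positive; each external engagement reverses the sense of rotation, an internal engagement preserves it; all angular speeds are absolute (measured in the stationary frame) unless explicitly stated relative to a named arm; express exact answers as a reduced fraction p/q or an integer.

class = planetary set [G3 = 38+2·29 = 96; Willis about the carrier]
ring teeth: 38 + 2·29 = 96
38(ω_sun−ω_arm) = −96(ω_ring−ω_arm),  ω_ring = 0, ω_arm = 1
ω_sun = 1 − (96/38)(0−1) = 67/19
ω_out/ω_in = 67/19

67/19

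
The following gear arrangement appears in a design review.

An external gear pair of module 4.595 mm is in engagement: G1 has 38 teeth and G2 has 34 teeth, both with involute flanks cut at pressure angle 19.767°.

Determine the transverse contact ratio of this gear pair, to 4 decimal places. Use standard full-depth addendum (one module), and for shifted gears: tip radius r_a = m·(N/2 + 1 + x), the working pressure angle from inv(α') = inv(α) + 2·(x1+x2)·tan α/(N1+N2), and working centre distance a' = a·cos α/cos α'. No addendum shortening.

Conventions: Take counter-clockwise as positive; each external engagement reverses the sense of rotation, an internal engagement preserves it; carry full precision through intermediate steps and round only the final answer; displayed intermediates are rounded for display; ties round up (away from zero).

single-mesh involute tooth geometry (38T engaging 34T at module 4.595)
base radii: r_b1 = 82.160615, r_b2 = 73.512129
tip radii: r_a1 = 91.900000, r_a2 = 82.710000
no profile shift: α' = α, a' = a
action lengths: √(r_a1²−r_b1²) = 41.173333, √(r_a2²−r_b2²) = 37.906608
base pitch p_b = π·m·cos α = 13.585010
CR = (41.173333 + 37.906608 − 165.420000·sin 19.76700°)/13.585010 = 1.703022
contact ratio ≈ 1.7030

1.7030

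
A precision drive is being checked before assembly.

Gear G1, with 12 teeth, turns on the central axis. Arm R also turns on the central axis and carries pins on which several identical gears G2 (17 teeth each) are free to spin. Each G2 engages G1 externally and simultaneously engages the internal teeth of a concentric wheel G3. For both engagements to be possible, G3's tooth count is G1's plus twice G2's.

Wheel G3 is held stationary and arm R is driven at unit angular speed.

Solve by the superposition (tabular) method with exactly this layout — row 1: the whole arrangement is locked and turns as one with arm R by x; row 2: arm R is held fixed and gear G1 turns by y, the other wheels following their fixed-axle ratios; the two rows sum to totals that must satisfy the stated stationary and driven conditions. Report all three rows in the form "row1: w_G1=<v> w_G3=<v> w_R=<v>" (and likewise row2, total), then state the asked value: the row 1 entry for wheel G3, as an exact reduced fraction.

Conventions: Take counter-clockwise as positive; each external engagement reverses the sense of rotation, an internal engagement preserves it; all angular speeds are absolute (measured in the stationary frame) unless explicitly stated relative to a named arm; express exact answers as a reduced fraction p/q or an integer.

class = planetary set [G3 = 12+2·17 = 46; Willis about the carrier]
superposition row 1 [locked train]: every member turns x
superposition row 2 [arm held]: sun y, ring −(12/46)·y, arm 0
boundary: total ω_ring = x − (12/46)·y = 0 and total ω_arm = x = 1  ⇒  y = 23/6, x = 1
row 2 ring = −(12/46)·23/6 = -1
totals (row 1 + row 2): sun 1 + 23/6 = 29/6, ring 1 + (-1) = 0, arm 1 + 0 = 1
asked cell (row1, ring) = 1

row1: w_G1=1 w_G3=1 w_R=1
row2: w_G1=23/6 w_G3=-1 w_R=0
total: w_G1=29/6 w_G3=0 w_R=1
asked value: 1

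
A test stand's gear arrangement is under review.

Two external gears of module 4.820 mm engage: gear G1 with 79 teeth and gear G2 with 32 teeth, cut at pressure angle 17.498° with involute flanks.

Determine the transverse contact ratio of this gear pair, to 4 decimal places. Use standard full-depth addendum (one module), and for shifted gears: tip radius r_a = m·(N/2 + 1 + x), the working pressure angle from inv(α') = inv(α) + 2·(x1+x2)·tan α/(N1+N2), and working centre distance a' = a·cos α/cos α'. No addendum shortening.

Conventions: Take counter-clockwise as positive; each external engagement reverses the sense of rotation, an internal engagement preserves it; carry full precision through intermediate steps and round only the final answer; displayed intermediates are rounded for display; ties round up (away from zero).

recognized (one external pair, fixed centres): single-mesh tooth geometry, m = 4.820, N1 = 79, N2 = 32
base radii: r_b1 = 181.580169, r_b2 = 73.551461
tip radii: r_a1 = 195.210000, r_a2 = 81.940000
no profile shift: α' = α, a' = a
action lengths: √(r_a1²−r_b1²) = 71.663006, √(r_a2²−r_b2²) = 36.115734
base pitch p_b = π·m·cos α = 14.441796
CR = (71.663006 + 36.115734 − 267.510000·sin 17.49800°)/14.441796 = 1.893521
contact ratio ≈ 1.8935

1.8935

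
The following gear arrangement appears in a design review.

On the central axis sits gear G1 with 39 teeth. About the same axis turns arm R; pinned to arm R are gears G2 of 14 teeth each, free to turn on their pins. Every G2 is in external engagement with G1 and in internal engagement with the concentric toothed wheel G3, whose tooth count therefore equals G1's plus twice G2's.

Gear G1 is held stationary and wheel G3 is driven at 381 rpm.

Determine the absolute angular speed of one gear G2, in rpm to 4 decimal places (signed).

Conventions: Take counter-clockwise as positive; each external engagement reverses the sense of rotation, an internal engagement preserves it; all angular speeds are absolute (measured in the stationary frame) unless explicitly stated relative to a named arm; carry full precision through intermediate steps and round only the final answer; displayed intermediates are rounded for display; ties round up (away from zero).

+911.6786 rpm

topology: planetary set — G1 39T / G2 14T / G3 67T, arm = carrier (Willis)
normalise by the input: solve with ω_ring = 1, then scale by 381 rpm
ring teeth: 39 + 2·14 = 67
39(ω_sun−ω_arm) = −67(ω_ring−ω_arm),  ω_sun = 0, ω_ring = 1
39(0−ω_arm) = −67(1−ω_arm)  ⇒  106·ω_arm = 67  ⇒  ω_arm = 67/106
sun–planet mesh: 39·(0−67/106) = −14·(ω_p−ω_arm)  ⇒  ω_p−ω_arm = 2613/1484
ω_p = 67/106 + 2613/1484 = 67/28
scale: ω_p = 67/28 × 381 rpm = +911.6786 rpm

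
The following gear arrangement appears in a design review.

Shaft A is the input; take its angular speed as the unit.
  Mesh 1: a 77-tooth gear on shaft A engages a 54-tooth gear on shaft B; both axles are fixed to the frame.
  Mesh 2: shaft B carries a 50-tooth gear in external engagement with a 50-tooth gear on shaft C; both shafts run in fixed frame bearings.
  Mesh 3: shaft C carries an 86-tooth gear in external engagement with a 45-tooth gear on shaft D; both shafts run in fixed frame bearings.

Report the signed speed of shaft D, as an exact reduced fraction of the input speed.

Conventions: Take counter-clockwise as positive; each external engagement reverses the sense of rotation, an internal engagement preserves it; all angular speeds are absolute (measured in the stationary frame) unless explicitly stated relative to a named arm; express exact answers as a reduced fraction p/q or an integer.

-3311/1215

3-mesh fixed-axis compound train (all bearings frame-fixed)
mesh 1 [77T→54T]: |ω|/ω_in = 1×77/54 = 77/54, sense flips to −
mesh 2 [50T→50T]: |ω|/ω_in = (77/54)×50/50 = 77/54, sense flips to +
mesh 3 [86T→45T]: |ω|/ω_in = (77/54)×86/45 = 3311/1215, sense flips to −
signed output speed (× input speed) = -3311/1215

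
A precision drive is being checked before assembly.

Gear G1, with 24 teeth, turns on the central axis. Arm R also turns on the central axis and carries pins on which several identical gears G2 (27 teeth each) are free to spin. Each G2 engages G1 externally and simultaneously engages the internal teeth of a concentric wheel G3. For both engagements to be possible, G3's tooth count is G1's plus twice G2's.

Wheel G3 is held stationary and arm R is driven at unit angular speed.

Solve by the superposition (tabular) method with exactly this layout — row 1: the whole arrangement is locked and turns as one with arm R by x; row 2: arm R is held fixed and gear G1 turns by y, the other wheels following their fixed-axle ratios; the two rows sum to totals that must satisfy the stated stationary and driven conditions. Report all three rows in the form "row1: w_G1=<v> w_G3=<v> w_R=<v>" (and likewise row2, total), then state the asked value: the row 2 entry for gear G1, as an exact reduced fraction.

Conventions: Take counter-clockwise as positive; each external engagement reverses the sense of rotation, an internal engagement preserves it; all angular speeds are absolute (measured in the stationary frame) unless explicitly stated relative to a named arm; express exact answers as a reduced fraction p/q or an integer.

topology: planetary set — G1 24T / G2 27T / G3 78T, arm = carrier (Willis)
row 1 — lock + rotate with arm: ω_sun = ω_ring = ω_arm = x
row 2: sun turns y, ring = −(24/78)·y, arm 0
boundary: total ω_ring = x − (24/78)·y = 0 and total ω_arm = x = 1  ⇒  y = 13/4, x = 1
row 2 ring = −(24/78)·13/4 = -1
totals (row 1 + row 2): sun 1 + 13/4 = 17/4, ring 1 + (-1) = 0, arm 1 + 0 = 1
asked cell (row2, sun) = 13/4

row1: w_G1=1 w_G3=1 w_R=1
row2: w_G1=13/4 w_G3=-1 w_R=0
total: w_G1=17/4 w_G3=0 w_R=1
asked value: 13/4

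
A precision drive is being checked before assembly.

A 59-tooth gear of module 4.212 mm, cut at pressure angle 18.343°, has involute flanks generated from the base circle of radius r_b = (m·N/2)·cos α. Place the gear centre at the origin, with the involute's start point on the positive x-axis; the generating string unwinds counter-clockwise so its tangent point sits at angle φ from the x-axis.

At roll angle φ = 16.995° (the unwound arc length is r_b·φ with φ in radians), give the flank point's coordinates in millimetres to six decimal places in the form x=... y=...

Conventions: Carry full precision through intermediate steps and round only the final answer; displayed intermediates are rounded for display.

class = single-mesh tooth geometry [base-circle involute, m = 4.212, 59T]
pitch radius r_p = m·N/2 = 4.212·59/2 = 124.254000
base radius r_b = r_p·cos α = 124.254000·cos 18.343° = 117.940600
roll angle φ = 16.995° = 0.29661871 rad
x = r_b·(cos φ + φ·sin φ) = 123.015399
y = r_b·(sin φ − φ·cos φ) = 1.016979

x=123.015399 y=1.016979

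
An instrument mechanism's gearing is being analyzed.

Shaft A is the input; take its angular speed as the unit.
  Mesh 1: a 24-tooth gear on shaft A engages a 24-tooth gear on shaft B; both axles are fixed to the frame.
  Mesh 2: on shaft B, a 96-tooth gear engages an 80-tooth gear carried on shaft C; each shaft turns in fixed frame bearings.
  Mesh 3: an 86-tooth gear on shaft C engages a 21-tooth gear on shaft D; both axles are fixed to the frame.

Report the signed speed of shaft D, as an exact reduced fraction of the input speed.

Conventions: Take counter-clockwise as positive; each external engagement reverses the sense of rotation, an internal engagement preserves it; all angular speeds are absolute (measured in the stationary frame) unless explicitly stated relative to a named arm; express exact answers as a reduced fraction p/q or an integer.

-172/35

3-mesh fixed-axis compound train (all bearings frame-fixed)
mesh 1 [24T→24T]: |ω|/ω_in = 1×24/24 = 1, sense flips to −
mesh 2 [96T→80T]: |ω|/ω_in = 1×96/80 = 6/5, sense flips to +
mesh 3 [86T→21T]: |ω|/ω_in = (6/5)×86/21 = 172/35, sense flips to −
signed output speed (× input speed) = -172/35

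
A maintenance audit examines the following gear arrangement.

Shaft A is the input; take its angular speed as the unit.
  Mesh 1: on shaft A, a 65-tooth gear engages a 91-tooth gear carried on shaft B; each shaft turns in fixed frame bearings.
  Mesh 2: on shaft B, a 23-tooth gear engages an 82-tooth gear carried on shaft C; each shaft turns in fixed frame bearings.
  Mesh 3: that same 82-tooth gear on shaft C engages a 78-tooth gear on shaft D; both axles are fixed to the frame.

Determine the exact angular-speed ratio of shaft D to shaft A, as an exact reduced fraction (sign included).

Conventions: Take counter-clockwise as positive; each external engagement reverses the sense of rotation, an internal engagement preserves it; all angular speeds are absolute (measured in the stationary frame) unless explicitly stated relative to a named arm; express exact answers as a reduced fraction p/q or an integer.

class = fixed-axis compound train [3 meshes; 3 ratios multiply, 3 sense flips]
mesh 1 [65T→91T]: running ratio 5/7, sense −
mesh 2 [23T→82T]: running ratio 115/574, sense +
mesh 3 [82T→78T]: running ratio 115/546, sense −
ω_out/ω_in = -115/546

-115/546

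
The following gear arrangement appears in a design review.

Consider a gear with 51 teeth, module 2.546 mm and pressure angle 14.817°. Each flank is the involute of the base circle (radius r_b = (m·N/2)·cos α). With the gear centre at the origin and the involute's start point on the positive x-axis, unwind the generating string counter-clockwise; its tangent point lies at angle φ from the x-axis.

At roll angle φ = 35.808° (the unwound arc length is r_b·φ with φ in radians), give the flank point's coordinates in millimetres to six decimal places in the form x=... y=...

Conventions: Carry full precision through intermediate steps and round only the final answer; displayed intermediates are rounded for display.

topology: single-mesh involute geometry — m = 2.546, N = 51
pitch radius r_p = m·N/2 = 2.546·51/2 = 64.923000
base radius r_b = r_p·cos α = 64.923000·cos 14.817° = 62.764151
roll angle φ = 35.808° = 0.62496750 rad
x = r_b·(cos φ + φ·sin φ) = 73.850337
y = r_b·(sin φ − φ·cos φ) = 4.910255

x=73.850337 y=4.910255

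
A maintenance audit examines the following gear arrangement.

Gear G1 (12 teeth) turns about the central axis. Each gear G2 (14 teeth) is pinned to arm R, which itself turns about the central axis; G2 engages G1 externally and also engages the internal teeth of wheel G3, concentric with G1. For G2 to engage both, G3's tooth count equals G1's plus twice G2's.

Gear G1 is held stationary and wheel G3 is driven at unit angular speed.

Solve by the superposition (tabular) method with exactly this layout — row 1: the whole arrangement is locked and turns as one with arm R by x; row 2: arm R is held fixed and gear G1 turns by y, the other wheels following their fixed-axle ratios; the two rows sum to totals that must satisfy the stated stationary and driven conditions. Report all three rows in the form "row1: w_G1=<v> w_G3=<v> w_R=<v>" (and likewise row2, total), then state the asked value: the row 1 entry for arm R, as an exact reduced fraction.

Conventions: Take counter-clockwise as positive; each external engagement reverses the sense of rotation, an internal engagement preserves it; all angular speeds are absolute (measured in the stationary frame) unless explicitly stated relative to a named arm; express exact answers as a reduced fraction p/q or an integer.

row1: w_G1=10/13 w_G3=10/13 w_R=10/13
row2: w_G1=-10/13 w_G3=3/13 w_R=0
total: w_G1=0 w_G3=1 w_R=10/13
asked value: 10/13

topology: planetary set — G1 12T / G2 14T / G3 40T, arm = carrier (Willis)
row 1 — lock + rotate with arm: ω_sun = ω_ring = ω_arm = x
row 2: sun turns y, ring = −(12/40)·y, arm 0
boundary: total ω_sun = x + y = 0 and total ω_ring = x − (12/40)·y = 1  ⇒  y = -10/13, x = 10/13
row 2 ring = −(12/40)·(-10/13) = 3/13
totals (row 1 + row 2): sun 10/13 + (-10/13) = 0, ring 10/13 + 3/13 = 1, arm 10/13 + 0 = 10/13
asked cell (row1, arm) = 10/13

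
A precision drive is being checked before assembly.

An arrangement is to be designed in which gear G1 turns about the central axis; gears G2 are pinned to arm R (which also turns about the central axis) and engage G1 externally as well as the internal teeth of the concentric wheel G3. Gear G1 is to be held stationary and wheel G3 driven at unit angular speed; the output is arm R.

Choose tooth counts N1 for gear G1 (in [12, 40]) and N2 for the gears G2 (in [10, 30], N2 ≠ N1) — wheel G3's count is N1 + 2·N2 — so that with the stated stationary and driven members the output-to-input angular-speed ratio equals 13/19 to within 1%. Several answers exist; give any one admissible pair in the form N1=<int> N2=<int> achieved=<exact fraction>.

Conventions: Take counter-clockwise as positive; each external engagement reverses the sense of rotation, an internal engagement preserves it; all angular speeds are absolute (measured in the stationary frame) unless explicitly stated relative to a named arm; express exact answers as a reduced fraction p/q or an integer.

topology: planetary set — design target 13/19, arm = carrier (Willis)
Willis with ω_sun = 0: ω_arm/ω_ring = N3/(N1+N3); set equal to 13/19  ⇒  N3/N1 = (13/19)/(1 − 13/19) = 13/6
N3 = N1 + 2·N2  ⇒  N2/N1 = (N3/N1 − 1)/2 = (13/6 − 1)/2 = 7/12
smallest multiple with N1 ≥ 12 and N2 ≥ 10: k = 2  ⇒  N1 = 2·12 = 24, N2 = 2·7 = 14 (N1 ≤ 40, N2 ≤ 30, N2 ≠ N1 ✓), N3 = 24 + 2·14 = 52
check: N3/(N1+N3) with N1 = 24, N3 = 52 gives 13/19; |achieved − target| = 0 ≤ 13/1900 ✓

N1=24 N2=14 achieved=13/19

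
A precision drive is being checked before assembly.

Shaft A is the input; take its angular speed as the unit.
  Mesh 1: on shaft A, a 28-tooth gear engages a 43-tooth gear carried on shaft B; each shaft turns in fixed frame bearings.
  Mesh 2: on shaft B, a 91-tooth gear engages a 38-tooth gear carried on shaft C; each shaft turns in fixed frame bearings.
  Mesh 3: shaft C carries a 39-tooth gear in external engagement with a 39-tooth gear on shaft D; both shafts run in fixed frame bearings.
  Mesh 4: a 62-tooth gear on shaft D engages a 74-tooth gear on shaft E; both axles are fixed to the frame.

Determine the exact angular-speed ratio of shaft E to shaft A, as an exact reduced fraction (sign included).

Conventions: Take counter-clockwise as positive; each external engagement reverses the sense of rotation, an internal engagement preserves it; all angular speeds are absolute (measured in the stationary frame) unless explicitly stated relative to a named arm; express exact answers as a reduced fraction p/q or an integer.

39494/30229

class = fixed-axis compound train [4 meshes; 4 ratios multiply, 4 sense flips]
mesh 1 [28T→43T]: running ratio 28/43, sense −
mesh 2 [91T→38T]: running ratio 1274/817, sense +
mesh 3 [39T→39T]: running ratio 1274/817, sense −
mesh 4 [62T→74T]: running ratio 39494/30229, sense +
ω_out/ω_in = 39494/30229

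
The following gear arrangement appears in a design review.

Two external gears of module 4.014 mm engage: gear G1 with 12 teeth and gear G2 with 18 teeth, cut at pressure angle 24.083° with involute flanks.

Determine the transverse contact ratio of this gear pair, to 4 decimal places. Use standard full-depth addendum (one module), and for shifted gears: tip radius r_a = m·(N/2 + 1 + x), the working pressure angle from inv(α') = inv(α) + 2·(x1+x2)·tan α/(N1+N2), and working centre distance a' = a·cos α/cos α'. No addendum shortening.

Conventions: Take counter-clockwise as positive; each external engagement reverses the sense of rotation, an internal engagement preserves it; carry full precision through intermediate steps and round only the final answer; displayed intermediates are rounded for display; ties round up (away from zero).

topology: single-mesh involute geometry — m = 4.014, 12T/18T pair
base radii: r_b1 = 21.987615, r_b2 = 32.981423
tip radii: r_a1 = 28.098000, r_a2 = 40.140000
no profile shift: α' = α, a' = a
action lengths: √(r_a1²−r_b1²) = 17.494067, √(r_a2²−r_b2²) = 22.878928
base pitch p_b = π·m·cos α = 11.512688
CR = (17.494067 + 22.878928 − 60.210000·sin 24.08300°)/11.512688 = 1.372723
contact ratio ≈ 1.3727

1.3727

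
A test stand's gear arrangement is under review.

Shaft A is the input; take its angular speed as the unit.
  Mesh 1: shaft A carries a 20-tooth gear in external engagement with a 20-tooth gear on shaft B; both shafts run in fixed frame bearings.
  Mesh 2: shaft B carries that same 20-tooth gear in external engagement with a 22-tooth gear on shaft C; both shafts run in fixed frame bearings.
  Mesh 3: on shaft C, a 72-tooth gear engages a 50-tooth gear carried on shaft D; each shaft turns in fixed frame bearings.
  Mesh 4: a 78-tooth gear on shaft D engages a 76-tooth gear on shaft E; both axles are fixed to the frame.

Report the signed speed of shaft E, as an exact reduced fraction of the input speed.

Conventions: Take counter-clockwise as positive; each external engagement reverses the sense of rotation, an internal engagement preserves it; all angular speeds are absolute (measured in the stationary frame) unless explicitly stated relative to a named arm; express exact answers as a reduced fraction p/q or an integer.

4-mesh fixed-axis compound train (all bearings frame-fixed)
mesh 1 [20T→20T]: |ω|/ω_in = 1×20/20 = 1, sense flips to −
mesh 2 [20T→22T]: |ω|/ω_in = 1×20/22 = 10/11, sense flips to +
mesh 3 [72T→50T]: |ω|/ω_in = (10/11)×72/50 = 72/55, sense flips to −
mesh 4 [78T→76T]: |ω|/ω_in = (72/55)×78/76 = 1404/1045, sense flips to +
signed output speed (× input speed) = 1404/1045

1404/1045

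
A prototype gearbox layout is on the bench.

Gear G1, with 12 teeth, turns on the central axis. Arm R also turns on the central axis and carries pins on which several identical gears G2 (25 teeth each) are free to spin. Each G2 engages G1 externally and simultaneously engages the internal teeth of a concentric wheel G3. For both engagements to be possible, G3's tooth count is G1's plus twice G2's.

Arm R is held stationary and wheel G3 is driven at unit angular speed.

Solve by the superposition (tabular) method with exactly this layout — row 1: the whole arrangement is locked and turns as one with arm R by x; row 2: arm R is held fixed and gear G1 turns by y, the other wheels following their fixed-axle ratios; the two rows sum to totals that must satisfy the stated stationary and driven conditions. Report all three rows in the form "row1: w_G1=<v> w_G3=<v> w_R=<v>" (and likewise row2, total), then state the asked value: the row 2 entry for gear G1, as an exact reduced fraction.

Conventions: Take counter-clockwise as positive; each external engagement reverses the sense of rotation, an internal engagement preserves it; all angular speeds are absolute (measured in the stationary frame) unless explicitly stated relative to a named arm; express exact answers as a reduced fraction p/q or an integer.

recognized (axles ride arm R): planetary set, 12/25/62 teeth
superposition row 1 [locked train]: every member turns x
row 2: sun turns y, ring = −(12/62)·y, arm 0
boundary: total ω_arm = x = 0 and total ω_ring = x − (12/62)·y = 1  ⇒  y = -31/6, x = 0
row 2 ring = −(12/62)·(-31/6) = 1
totals (row 1 + row 2): sun 0 + (-31/6) = -31/6, ring 0 + 1 = 1, arm 0 + 0 = 0
asked cell (row2, sun) = -31/6

row1: w_G1=0 w_G3=0 w_R=0
row2: w_G1=-31/6 w_G3=1 w_R=0
total: w_G1=-31/6 w_G3=1 w_R=0
asked value: -31/6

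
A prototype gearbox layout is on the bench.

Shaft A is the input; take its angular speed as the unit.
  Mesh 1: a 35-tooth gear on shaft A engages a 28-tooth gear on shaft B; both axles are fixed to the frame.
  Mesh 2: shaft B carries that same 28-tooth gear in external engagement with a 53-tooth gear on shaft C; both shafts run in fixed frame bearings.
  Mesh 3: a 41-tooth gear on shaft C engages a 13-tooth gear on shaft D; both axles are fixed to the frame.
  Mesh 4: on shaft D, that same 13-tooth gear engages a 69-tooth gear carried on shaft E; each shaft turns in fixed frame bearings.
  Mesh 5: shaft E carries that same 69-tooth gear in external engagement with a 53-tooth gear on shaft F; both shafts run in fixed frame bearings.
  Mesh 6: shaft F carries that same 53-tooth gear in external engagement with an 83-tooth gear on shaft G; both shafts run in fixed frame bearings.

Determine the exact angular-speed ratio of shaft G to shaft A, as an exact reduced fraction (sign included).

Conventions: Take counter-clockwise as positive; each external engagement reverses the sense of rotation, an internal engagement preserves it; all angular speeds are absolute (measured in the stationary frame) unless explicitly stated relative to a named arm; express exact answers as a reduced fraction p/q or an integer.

1435/4399

class = fixed-axis compound train [6 meshes; 6 ratios multiply, 6 sense flips]
mesh 1 [35T→28T]: running ratio 5/4, sense −
mesh 2 [28T→53T]: running ratio 35/53, sense +
mesh 3 [41T→13T]: running ratio 1435/689, sense −
mesh 4 [13T→69T]: running ratio 1435/3657, sense +
mesh 5 [69T→53T]: running ratio 1435/2809, sense −
mesh 6 [53T→83T]: running ratio 1435/4399, sense +
ω_out/ω_in = 1435/4399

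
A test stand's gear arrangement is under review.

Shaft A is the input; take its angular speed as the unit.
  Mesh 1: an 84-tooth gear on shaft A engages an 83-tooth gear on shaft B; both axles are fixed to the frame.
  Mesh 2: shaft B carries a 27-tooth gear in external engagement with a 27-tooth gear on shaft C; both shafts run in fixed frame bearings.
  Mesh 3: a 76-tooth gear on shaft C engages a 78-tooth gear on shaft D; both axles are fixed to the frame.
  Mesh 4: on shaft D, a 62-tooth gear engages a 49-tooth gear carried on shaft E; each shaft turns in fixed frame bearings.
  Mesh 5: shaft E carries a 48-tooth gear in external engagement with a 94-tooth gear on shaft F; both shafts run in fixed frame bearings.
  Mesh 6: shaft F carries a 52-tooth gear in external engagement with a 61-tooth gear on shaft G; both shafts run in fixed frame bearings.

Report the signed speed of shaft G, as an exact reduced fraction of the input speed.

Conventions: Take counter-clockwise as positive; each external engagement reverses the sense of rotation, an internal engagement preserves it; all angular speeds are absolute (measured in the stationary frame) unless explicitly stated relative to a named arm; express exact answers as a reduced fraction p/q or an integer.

6-mesh fixed-axis compound train (all bearings frame-fixed)
mesh 1 [84T→83T]: |ω|/ω_in = 1×84/83 = 84/83, sense flips to −
mesh 2 [27T→27T]: |ω|/ω_in = (84/83)×27/27 = 84/83, sense flips to +
mesh 3 [76T→78T]: |ω|/ω_in = (84/83)×76/78 = 1064/1079, sense flips to −
mesh 4 [62T→49T]: |ω|/ω_in = (1064/1079)×62/49 = 9424/7553, sense flips to +
mesh 5 [48T→94T]: |ω|/ω_in = (9424/7553)×48/94 = 226176/354991, sense flips to −
mesh 6 [52T→61T]: |ω|/ω_in = (226176/354991)×52/61 = 904704/1665727, sense flips to +
signed output speed (× input speed) = 904704/1665727

904704/1665727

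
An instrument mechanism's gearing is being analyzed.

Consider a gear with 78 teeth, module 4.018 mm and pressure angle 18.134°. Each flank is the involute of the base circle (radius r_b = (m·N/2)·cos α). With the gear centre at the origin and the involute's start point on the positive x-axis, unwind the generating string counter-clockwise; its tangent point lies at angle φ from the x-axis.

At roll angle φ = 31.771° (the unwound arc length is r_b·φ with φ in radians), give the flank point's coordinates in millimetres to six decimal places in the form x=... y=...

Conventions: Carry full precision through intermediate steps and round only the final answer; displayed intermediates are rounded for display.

class = single-mesh tooth geometry [base-circle involute, m = 4.018, 78T]
pitch radius r_p = m·N/2 = 4.018·78/2 = 156.702000
base radius r_b = r_p·cos α = 156.702000·cos 18.134° = 148.918801
roll angle φ = 31.771° = 0.55450856 rad
x = r_b·(cos φ + φ·sin φ) = 170.083472
y = r_b·(sin φ − φ·cos φ) = 8.206163

x=170.083472 y=8.206163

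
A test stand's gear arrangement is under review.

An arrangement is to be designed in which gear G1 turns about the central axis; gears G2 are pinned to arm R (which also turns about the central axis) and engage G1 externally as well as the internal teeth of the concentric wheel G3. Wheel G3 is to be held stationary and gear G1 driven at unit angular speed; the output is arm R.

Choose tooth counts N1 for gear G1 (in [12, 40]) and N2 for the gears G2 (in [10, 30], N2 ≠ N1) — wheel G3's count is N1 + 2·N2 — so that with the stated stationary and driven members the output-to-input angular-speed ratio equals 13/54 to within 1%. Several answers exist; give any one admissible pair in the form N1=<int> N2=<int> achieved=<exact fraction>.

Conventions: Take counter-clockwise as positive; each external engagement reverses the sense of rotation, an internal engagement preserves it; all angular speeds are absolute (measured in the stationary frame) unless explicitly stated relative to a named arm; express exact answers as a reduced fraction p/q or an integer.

N1=13 N2=14 achieved=13/54

topology: planetary set — design target 13/54, arm = carrier (Willis)
Willis with ω_ring = 0: ω_arm/ω_sun = N1/(N1+N3); set equal to 13/54  ⇒  N3/N1 = 1/(13/54) − 1 = 41/13
N3 = N1 + 2·N2  ⇒  N2/N1 = (N3/N1 − 1)/2 = (41/13 − 1)/2 = 14/13
smallest multiple with N1 ≥ 12 and N2 ≥ 10: k = 1  ⇒  N1 = 1·13 = 13, N2 = 1·14 = 14 (N1 ≤ 40, N2 ≤ 30, N2 ≠ N1 ✓), N3 = 13 + 2·14 = 41
check: N1/(N1+N3) with N1 = 13, N3 = 41 gives 13/54; |achieved − target| = 0 ≤ 13/5400 ✓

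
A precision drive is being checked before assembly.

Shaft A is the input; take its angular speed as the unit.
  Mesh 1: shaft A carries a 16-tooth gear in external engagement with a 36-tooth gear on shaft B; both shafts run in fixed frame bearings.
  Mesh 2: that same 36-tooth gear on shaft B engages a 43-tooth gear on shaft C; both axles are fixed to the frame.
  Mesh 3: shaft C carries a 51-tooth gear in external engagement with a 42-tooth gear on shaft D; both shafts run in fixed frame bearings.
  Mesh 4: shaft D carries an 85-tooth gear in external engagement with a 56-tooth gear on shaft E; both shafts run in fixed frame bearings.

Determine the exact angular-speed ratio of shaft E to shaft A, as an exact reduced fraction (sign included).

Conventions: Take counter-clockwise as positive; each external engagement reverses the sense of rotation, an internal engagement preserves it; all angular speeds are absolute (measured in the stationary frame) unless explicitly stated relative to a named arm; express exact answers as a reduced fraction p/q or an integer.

1445/2107

class = fixed-axis compound train [4 meshes; 4 ratios multiply, 4 sense flips]
mesh 1 [16T→36T]: running ratio 4/9, sense −
mesh 2 [36T→43T]: running ratio 16/43, sense +
mesh 3 [51T→42T]: running ratio 136/301, sense −
mesh 4 [85T→56T]: running ratio 1445/2107, sense +
ω_out/ω_in = 1445/2107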